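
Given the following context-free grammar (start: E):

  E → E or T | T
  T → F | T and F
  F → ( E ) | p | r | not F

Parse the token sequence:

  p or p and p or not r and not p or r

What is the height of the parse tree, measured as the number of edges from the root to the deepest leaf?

[E [E [E [E [T [F p]]] or [T [T [F p]] and [F p]]] or [T [T [F not [F r]]] and [F not [F p]]]] or [T [F r]]]

6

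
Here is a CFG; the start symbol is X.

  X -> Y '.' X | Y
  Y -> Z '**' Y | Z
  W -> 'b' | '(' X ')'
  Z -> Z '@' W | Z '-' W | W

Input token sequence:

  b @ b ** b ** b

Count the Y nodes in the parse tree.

3

[X [Y [Z [Z [W b]] @ [W b]] ** [Y [Z [W b]] ** [Y [Z [W b]]]]]]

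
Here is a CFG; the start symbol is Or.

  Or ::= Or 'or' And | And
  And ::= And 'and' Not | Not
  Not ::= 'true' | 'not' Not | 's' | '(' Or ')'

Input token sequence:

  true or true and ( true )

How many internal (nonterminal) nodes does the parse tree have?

[Or [Or [And [Not true]]] or [And [And [Not true]] and [Not ( [Or [And [Not true]]] )]]]

11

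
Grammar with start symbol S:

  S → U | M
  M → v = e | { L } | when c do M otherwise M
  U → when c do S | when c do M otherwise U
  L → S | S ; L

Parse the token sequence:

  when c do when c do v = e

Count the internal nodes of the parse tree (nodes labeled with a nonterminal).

[S [U when c do [S [U when c do [S [M v = e]]]]]]

6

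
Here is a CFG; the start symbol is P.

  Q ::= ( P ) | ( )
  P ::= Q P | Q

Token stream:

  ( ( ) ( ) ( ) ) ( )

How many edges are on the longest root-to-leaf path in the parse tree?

[P [Q ( [P [Q ( )] [P [Q ( )] [P [Q ( )]]]] )] [P [Q ( )]]]

6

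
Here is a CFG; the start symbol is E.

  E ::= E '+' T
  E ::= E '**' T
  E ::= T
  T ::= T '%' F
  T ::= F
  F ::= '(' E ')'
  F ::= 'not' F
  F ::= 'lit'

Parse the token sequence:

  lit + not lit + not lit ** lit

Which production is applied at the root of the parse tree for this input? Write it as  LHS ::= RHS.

E ::= E '**' T

[E [E [E [E [T [F lit]]] + [T [F not [F lit]]]] + [T [F not [F lit]]]] ** [T [F lit]]]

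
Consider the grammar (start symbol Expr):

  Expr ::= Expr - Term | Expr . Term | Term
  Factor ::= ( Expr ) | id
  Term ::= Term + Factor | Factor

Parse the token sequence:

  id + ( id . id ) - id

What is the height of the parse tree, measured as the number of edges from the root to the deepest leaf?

8

[Expr [Expr [Term [Term [Factor id]] + [Factor ( [Expr [Expr [Term [Factor id]]] . [Term [Factor id]]] )]]] - [Term [Factor id]]]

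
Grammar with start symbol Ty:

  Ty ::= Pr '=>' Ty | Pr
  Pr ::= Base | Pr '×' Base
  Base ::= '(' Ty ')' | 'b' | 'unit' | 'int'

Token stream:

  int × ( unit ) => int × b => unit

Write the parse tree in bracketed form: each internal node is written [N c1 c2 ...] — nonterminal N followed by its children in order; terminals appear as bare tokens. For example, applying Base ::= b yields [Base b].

Ty
Pr => Ty
Pr × Base => Ty
Base × Base => Ty
int × Base => Ty
int × ( Ty ) => Ty
int × ( Pr ) => Ty
int × ( Base ) => Ty
int × ( unit ) => Ty
int × ( unit ) => Pr => Ty
int × ( unit ) => Pr × Base => Ty
int × ( unit ) => Base × Base => Ty
int × ( unit ) => int × Base => Ty
int × ( unit ) => int × b => Ty
int × ( unit ) => int × b => Pr
int × ( unit ) => int × b => Base
int × ( unit ) => int × b => unit

[Ty [Pr [Pr [Base int]] × [Base ( [Ty [Pr [Base unit]]] )]] => [Ty [Pr [Pr [Base int]] × [Base b]] => [Ty [Pr [Base unit]]]]]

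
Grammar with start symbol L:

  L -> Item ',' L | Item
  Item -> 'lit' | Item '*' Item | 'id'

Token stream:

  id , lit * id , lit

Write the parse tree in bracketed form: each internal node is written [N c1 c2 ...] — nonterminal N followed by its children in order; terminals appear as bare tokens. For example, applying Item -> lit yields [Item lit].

[L [Item id] , [L [Item [Item lit] * [Item id]] , [L [Item lit]]]]

L
Item , L
id , L
id , Item , L
id , Item * Item , L
id , lit * Item , L
id , lit * id , L
id , lit * id , Item
id , lit * id , lit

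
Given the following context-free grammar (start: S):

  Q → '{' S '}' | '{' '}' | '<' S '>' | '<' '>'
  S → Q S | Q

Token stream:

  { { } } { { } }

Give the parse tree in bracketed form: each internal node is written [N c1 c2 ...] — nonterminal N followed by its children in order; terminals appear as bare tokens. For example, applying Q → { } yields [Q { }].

[S [Q { [S [Q { }]] }] [S [Q { [S [Q { }]] }]]]

S
Q S
{ S } S
{ Q } S
{ { } } S
{ { } } Q
{ { } } { S }
{ { } } { Q }
{ { } } { { } }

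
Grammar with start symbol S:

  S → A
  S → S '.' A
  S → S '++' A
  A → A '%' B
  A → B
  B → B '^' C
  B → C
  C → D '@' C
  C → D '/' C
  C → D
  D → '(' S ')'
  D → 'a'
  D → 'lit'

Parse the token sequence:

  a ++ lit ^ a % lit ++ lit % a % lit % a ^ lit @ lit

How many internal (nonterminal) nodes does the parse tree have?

[S [S [S [A [B [C [D a]]]]] ++ [A [A [B [B [C [D lit]]] ^ [C [D a]]]] % [B [C [D lit]]]]] ++ [A [A [A [A [B [C [D lit]]]] % [B [C [D a]]]] % [B [C [D lit]]]] % [B [B [C [D a]]] ^ [C [D lit] @ [C [D lit]]]]]]

39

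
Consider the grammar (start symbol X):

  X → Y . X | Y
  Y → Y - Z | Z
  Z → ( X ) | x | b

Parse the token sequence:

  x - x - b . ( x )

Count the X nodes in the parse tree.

3

[X [Y [Y [Y [Z x]] - [Z x]] - [Z b]] . [X [Y [Z ( [X [Y [Z x]]] )]]]]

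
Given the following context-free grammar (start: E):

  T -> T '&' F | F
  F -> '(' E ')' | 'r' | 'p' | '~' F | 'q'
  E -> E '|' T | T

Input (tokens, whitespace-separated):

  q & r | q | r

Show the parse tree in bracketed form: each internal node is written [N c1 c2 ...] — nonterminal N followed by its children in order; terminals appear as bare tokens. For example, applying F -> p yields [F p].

E
E | T
E | T | T
T | T | T
T & F | T | T
F & F | T | T
q & F | T | T
q & r | T | T
q & r | F | T
q & r | q | T
q & r | q | F
q & r | q | r

[E [E [E [T [T [F q]] & [F r]]] | [T [F q]]] | [T [F r]]]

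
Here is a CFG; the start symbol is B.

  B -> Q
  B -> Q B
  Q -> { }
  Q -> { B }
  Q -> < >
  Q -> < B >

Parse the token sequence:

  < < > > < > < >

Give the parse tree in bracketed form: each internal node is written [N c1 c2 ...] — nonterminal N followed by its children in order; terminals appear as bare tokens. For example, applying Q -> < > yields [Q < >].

B
Q B
< B > B
< Q > B
< < > > B
< < > > Q B
< < > > < > B
< < > > < > Q
< < > > < > < >

[B [Q < [B [Q < >]] >] [B [Q < >] [B [Q < >]]]]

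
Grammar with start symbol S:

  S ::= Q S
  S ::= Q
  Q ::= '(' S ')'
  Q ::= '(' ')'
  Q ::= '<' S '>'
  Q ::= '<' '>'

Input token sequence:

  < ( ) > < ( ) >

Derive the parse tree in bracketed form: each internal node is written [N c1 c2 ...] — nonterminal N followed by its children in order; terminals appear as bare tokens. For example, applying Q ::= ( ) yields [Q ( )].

S
Q S
< S > S
< Q > S
< ( ) > S
< ( ) > Q
< ( ) > < S >
< ( ) > < Q >
< ( ) > < ( ) >

[S [Q < [S [Q ( )]] >] [S [Q < [S [Q ( )]] >]]]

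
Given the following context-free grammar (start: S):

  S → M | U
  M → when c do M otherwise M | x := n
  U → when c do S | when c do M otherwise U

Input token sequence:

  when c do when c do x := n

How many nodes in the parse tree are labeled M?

[S [U when c do [S [U when c do [S [M x := n]]]]]]

1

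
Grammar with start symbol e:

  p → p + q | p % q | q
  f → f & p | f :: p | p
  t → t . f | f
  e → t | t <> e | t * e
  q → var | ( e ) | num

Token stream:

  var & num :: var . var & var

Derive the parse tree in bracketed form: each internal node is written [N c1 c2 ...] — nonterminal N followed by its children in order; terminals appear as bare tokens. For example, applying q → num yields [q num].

[e [t [t [f [f [f [p [q var]]] & [p [q num]]] :: [p [q var]]]] . [f [f [p [q var]]] & [p [q var]]]]]

e
t
t . f
f . f
f :: p . f
f & p :: p . f
p & p :: p . f
q & p :: p . f
var & p :: p . f
var & q :: p . f
var & num :: p . f
var & num :: q . f
var & num :: var . f
var & num :: var . f & p
var & num :: var . p & p
var & num :: var . q & p
var & num :: var . var & p
var & num :: var . var & q
var & num :: var . var & var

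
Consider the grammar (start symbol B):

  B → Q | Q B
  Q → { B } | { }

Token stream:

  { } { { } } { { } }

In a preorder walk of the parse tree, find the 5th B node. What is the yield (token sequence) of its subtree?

[B [Q { }] [B [Q { [B [Q { }]] }] [B [Q { [B [Q { }]] }]]]]

{ }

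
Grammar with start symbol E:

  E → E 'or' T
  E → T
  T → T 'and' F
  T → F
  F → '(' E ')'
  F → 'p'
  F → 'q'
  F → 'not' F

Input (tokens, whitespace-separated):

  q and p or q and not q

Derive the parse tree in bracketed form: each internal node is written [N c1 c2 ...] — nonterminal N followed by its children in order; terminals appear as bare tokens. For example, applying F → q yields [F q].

E
E or T
T or T
T and F or T
F and F or T
q and F or T
q and p or T
q and p or T and F
q and p or F and F
q and p or q and F
q and p or q and not F
q and p or q and not q

[E [E [T [T [F q]] and [F p]]] or [T [T [F q]] and [F not [F q]]]]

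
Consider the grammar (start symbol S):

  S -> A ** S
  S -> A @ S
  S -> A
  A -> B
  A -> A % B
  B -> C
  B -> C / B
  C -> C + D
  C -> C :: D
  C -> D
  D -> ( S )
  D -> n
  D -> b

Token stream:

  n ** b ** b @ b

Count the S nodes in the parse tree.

4

[S [A [B [C [D n]]]] ** [S [A [B [C [D b]]]] ** [S [A [B [C [D b]]]] @ [S [A [B [C [D b]]]]]]]]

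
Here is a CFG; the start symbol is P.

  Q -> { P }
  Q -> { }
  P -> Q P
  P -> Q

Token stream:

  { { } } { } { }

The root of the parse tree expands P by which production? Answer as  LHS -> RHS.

P -> Q P

[P [Q { [P [Q { }]] }] [P [Q { }] [P [Q { }]]]]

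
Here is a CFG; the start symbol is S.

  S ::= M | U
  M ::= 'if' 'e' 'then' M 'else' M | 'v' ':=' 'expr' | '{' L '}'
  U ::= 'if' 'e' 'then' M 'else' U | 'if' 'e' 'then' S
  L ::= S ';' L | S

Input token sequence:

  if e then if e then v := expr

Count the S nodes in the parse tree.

3

[S [U if e then [S [U if e then [S [M v := expr]]]]]]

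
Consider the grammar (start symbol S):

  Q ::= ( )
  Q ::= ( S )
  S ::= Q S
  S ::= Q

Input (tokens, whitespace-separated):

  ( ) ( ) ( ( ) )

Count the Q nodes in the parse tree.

4

[S [Q ( )] [S [Q ( )] [S [Q ( [S [Q ( )]] )]]]]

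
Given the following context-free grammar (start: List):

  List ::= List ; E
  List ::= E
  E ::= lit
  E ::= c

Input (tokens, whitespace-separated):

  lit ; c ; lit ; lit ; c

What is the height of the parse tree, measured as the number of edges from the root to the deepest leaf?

6

[List [List [List [List [List [E lit]] ; [E c]] ; [E lit]] ; [E lit]] ; [E c]]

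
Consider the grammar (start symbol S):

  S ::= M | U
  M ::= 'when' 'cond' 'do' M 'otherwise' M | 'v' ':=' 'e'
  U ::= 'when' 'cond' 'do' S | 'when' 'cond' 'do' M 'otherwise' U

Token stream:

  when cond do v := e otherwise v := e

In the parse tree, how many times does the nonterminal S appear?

1

[S [M when cond do [M v := e] otherwise [M v := e]]]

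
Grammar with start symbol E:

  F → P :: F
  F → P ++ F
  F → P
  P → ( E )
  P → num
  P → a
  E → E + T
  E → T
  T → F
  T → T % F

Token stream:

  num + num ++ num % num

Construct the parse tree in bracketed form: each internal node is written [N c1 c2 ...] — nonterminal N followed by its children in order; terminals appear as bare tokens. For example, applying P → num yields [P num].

E
E + T
T + T
F + T
P + T
num + T
num + T % F
num + F % F
num + P ++ F % F
num + num ++ F % F
num + num ++ P % F
num + num ++ num % F
num + num ++ num % P
num + num ++ num % num

[E [E [T [F [P num]]]] + [T [T [F [P num] ++ [F [P num]]]] % [F [P num]]]]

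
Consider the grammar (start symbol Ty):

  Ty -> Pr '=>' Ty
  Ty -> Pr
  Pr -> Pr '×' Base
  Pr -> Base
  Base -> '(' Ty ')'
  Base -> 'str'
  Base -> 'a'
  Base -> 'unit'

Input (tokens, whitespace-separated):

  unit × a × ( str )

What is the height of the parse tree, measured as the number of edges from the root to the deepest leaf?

[Ty [Pr [Pr [Pr [Base unit]] × [Base a]] × [Base ( [Ty [Pr [Base str]]] )]]]

6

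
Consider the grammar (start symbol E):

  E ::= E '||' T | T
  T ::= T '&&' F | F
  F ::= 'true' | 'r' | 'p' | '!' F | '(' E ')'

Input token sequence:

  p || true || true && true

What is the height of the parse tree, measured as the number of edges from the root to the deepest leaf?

[E [E [E [T [F p]]] || [T [F true]]] || [T [T [F true]] && [F true]]]

5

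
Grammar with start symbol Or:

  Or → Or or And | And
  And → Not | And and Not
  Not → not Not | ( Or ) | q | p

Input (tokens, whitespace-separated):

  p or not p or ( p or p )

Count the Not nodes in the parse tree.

[Or [Or [Or [And [Not p]]] or [And [Not not [Not p]]]] or [And [Not ( [Or [Or [And [Not p]]] or [And [Not p]]] )]]]

6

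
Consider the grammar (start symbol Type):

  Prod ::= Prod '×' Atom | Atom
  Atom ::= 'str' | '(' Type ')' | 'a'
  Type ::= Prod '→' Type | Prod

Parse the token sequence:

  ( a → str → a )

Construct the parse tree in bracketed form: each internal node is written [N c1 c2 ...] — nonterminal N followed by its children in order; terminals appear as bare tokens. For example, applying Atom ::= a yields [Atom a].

Type
Prod
Atom
( Type )
( Prod → Type )
( Atom → Type )
( a → Type )
( a → Prod → Type )
( a → Atom → Type )
( a → str → Type )
( a → str → Prod )
( a → str → Atom )
( a → str → a )

[Type [Prod [Atom ( [Type [Prod [Atom a]] → [Type [Prod [Atom str]] → [Type [Prod [Atom a]]]]] )]]]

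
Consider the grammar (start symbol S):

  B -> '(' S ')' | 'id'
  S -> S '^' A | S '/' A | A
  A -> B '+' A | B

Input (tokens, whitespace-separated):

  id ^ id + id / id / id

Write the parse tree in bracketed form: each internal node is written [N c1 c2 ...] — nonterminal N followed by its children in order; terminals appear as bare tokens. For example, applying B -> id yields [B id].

S
S / A
S / A / A
S ^ A / A / A
A ^ A / A / A
B ^ A / A / A
id ^ A / A / A
id ^ B + A / A / A
id ^ id + A / A / A
id ^ id + B / A / A
id ^ id + id / A / A
id ^ id + id / B / A
id ^ id + id / id / A
id ^ id + id / id / B
id ^ id + id / id / id

[S [S [S [S [A [B id]]] ^ [A [B id] + [A [B id]]]] / [A [B id]]] / [A [B id]]]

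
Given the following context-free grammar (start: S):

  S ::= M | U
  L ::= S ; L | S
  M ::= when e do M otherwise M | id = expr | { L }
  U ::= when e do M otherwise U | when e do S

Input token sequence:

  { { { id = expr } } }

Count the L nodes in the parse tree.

[S [M { [L [S [M { [L [S [M { [L [S [M id = expr]]] }]]] }]]] }]]

3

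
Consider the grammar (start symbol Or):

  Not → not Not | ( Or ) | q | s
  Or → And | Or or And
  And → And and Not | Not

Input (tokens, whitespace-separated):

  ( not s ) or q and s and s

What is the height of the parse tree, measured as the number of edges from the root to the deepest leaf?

[Or [Or [And [Not ( [Or [And [Not not [Not s]]]] )]]] or [And [And [And [Not q]] and [Not s]] and [Not s]]]

8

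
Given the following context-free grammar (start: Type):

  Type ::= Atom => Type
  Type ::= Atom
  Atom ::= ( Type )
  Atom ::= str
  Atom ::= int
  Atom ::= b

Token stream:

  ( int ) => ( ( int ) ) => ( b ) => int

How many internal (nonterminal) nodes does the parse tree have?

[Type [Atom ( [Type [Atom int]] )] => [Type [Atom ( [Type [Atom ( [Type [Atom int]] )]] )] => [Type [Atom ( [Type [Atom b]] )] => [Type [Atom int]]]]]

16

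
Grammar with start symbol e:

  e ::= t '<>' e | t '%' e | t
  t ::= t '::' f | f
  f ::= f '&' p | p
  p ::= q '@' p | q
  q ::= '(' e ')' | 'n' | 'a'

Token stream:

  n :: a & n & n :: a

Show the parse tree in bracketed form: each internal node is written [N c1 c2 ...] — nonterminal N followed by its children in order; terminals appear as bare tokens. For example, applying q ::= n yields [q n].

[e [t [t [t [f [p [q n]]]] :: [f [f [f [p [q a]]] & [p [q n]]] & [p [q n]]]] :: [f [p [q a]]]]]

e
t
t :: f
t :: f :: f
f :: f :: f
p :: f :: f
q :: f :: f
n :: f :: f
n :: f & p :: f
n :: f & p & p :: f
n :: p & p & p :: f
n :: q & p & p :: f
n :: a & p & p :: f
n :: a & q & p :: f
n :: a & n & p :: f
n :: a & n & q :: f
n :: a & n & n :: f
n :: a & n & n :: p
n :: a & n & n :: q
n :: a & n & n :: a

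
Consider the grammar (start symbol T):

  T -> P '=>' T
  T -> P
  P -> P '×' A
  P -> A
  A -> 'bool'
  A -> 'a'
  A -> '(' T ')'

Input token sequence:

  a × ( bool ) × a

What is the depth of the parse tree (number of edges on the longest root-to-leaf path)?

7

[T [P [P [P [A a]] × [A ( [T [P [A bool]]] )]] × [A a]]]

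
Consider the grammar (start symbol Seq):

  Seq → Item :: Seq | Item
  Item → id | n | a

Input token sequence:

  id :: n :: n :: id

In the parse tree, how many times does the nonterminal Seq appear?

[Seq [Item id] :: [Seq [Item n] :: [Seq [Item n] :: [Seq [Item id]]]]]

4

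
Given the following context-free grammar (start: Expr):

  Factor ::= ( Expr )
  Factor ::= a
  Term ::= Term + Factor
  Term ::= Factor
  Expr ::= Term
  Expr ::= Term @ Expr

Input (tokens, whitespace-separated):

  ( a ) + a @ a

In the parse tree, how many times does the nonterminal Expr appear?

[Expr [Term [Term [Factor ( [Expr [Term [Factor a]]] )]] + [Factor a]] @ [Expr [Term [Factor a]]]]

3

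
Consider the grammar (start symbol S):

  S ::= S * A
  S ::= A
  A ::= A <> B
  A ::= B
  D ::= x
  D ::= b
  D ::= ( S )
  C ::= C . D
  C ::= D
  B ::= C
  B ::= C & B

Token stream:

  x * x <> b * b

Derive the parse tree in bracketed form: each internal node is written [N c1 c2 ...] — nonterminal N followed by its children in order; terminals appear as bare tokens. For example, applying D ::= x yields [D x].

[S [S [S [A [B [C [D x]]]]] * [A [A [B [C [D x]]]] <> [B [C [D b]]]]] * [A [B [C [D b]]]]]

S
S * A
S * A * A
A * A * A
B * A * A
C * A * A
D * A * A
x * A * A
x * A <> B * A
x * B <> B * A
x * C <> B * A
x * D <> B * A
x * x <> B * A
x * x <> C * A
x * x <> D * A
x * x <> b * A
x * x <> b * B
x * x <> b * C
x * x <> b * D
x * x <> b * b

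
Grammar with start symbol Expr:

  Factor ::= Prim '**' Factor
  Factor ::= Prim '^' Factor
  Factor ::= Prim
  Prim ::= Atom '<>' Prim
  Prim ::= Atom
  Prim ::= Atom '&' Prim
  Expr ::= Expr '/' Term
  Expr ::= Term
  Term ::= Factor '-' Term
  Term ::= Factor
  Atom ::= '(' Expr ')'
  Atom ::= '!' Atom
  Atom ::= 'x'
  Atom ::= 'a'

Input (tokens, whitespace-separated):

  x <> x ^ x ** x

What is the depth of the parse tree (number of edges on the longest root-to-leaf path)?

[Expr [Term [Factor [Prim [Atom x] <> [Prim [Atom x]]] ^ [Factor [Prim [Atom x]] ** [Factor [Prim [Atom x]]]]]]]

7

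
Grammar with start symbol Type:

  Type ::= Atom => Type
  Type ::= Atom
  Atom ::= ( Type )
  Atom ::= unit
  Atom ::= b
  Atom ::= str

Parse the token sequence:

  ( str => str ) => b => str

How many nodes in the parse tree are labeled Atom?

5

[Type [Atom ( [Type [Atom str] => [Type [Atom str]]] )] => [Type [Atom b] => [Type [Atom str]]]]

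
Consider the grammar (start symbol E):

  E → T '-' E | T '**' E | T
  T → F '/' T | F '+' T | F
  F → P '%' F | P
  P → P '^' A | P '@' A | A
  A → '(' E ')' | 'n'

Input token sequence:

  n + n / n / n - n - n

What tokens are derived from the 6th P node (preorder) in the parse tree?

[E [T [F [P [A n]]] + [T [F [P [A n]]] / [T [F [P [A n]]] / [T [F [P [A n]]]]]]] - [E [T [F [P [A n]]]] - [E [T [F [P [A n]]]]]]]

n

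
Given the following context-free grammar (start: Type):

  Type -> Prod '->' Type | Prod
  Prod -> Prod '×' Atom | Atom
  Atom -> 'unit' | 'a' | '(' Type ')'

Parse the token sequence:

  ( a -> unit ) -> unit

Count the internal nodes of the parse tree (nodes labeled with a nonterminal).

12

[Type [Prod [Atom ( [Type [Prod [Atom a]] -> [Type [Prod [Atom unit]]]] )]] -> [Type [Prod [Atom unit]]]]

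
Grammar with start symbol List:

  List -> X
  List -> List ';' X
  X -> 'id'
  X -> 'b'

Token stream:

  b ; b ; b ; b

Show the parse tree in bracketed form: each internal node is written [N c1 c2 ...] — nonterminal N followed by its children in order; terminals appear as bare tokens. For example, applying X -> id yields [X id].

List
List ; X
List ; X ; X
List ; X ; X ; X
X ; X ; X ; X
b ; X ; X ; X
b ; b ; X ; X
b ; b ; b ; X
b ; b ; b ; b

[List [List [List [List [X b]] ; [X b]] ; [X b]] ; [X b]]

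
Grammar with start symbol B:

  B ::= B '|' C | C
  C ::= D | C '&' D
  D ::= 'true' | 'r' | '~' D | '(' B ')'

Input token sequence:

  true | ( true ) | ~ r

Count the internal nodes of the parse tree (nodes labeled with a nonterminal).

[B [B [B [C [D true]]] | [C [D ( [B [C [D true]]] )]]] | [C [D ~ [D r]]]]

13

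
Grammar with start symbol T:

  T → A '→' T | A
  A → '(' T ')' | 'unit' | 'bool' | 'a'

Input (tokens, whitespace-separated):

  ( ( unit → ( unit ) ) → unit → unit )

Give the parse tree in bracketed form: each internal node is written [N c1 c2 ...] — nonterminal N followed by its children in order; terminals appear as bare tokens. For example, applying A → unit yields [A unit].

T
A
( T )
( A → T )
( ( T ) → T )
( ( A → T ) → T )
( ( unit → T ) → T )
( ( unit → A ) → T )
( ( unit → ( T ) ) → T )
( ( unit → ( A ) ) → T )
( ( unit → ( unit ) ) → T )
( ( unit → ( unit ) ) → A → T )
( ( unit → ( unit ) ) → unit → T )
( ( unit → ( unit ) ) → unit → A )
( ( unit → ( unit ) ) → unit → unit )

[T [A ( [T [A ( [T [A unit] → [T [A ( [T [A unit]] )]]] )] → [T [A unit] → [T [A unit]]]] )]]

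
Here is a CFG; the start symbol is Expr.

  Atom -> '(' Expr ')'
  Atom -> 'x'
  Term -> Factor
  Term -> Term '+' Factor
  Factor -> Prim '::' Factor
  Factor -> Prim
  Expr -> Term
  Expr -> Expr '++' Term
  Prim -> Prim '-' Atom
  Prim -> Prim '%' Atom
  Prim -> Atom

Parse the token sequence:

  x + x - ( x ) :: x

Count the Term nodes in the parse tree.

[Expr [Term [Term [Factor [Prim [Atom x]]]] + [Factor [Prim [Prim [Atom x]] - [Atom ( [Expr [Term [Factor [Prim [Atom x]]]]] )]] :: [Factor [Prim [Atom x]]]]]]

3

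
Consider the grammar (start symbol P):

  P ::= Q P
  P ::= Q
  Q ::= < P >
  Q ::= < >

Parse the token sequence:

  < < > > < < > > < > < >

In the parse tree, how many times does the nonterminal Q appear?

[P [Q < [P [Q < >]] >] [P [Q < [P [Q < >]] >] [P [Q < >] [P [Q < >]]]]]

6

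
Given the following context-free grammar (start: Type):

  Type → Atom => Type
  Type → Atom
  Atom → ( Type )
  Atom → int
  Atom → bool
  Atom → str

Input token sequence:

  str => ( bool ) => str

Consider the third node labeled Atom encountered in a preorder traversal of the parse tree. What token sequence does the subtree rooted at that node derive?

bool

[Type [Atom str] => [Type [Atom ( [Type [Atom bool]] )] => [Type [Atom str]]]]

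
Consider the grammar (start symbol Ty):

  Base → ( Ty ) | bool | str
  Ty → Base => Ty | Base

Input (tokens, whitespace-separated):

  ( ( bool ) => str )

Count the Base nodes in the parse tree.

4

[Ty [Base ( [Ty [Base ( [Ty [Base bool]] )] => [Ty [Base str]]] )]]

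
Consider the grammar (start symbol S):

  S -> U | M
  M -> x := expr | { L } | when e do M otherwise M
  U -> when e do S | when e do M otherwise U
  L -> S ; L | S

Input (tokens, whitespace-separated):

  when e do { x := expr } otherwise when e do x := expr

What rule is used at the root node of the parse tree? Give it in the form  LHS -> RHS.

[S [U when e do [M { [L [S [M x := expr]]] }] otherwise [U when e do [S [M x := expr]]]]]

S -> U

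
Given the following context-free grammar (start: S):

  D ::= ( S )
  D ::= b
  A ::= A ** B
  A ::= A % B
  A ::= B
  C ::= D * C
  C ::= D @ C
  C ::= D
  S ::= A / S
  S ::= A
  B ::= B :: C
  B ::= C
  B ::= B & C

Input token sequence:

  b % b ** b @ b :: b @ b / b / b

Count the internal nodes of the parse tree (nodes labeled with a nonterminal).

[S [A [A [A [B [C [D b]]]] % [B [C [D b]]]] ** [B [B [C [D b] @ [C [D b]]]] :: [C [D b] @ [C [D b]]]]] / [S [A [B [C [D b]]]] / [S [A [B [C [D b]]]]]]]

30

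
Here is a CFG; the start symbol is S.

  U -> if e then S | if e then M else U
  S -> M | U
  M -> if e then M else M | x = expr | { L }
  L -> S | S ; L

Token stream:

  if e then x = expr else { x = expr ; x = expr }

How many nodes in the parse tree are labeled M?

5

[S [M if e then [M x = expr] else [M { [L [S [M x = expr]] ; [L [S [M x = expr]]]] }]]]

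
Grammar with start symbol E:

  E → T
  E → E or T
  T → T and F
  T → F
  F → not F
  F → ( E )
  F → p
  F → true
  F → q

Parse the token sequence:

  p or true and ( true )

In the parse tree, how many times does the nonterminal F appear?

[E [E [T [F p]]] or [T [T [F true]] and [F ( [E [T [F true]]] )]]]

4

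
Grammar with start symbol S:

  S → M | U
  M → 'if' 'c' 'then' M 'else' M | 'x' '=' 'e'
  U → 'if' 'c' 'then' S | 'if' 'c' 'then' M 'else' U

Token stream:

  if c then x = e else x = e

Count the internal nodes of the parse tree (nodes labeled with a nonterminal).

[S [M if c then [M x = e] else [M x = e]]]

4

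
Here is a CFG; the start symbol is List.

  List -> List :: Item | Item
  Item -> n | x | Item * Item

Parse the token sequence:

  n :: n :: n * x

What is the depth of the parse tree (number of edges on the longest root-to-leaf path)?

[List [List [List [Item n]] :: [Item n]] :: [Item [Item n] * [Item x]]]

4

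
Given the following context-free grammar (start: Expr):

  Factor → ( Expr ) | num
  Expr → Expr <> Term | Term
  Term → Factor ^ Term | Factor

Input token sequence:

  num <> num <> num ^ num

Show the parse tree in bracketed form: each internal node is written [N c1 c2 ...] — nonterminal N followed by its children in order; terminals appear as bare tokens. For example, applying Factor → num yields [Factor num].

Expr
Expr <> Term
Expr <> Term <> Term
Term <> Term <> Term
Factor <> Term <> Term
num <> Term <> Term
num <> Factor <> Term
num <> num <> Term
num <> num <> Factor ^ Term
num <> num <> num ^ Term
num <> num <> num ^ Factor
num <> num <> num ^ num

[Expr [Expr [Expr [Term [Factor num]]] <> [Term [Factor num]]] <> [Term [Factor num] ^ [Term [Factor num]]]]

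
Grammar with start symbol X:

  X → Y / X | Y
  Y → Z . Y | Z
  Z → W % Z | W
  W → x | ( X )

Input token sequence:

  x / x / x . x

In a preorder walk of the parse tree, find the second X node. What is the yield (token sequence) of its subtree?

x / x . x

[X [Y [Z [W x]]] / [X [Y [Z [W x]]] / [X [Y [Z [W x]] . [Y [Z [W x]]]]]]]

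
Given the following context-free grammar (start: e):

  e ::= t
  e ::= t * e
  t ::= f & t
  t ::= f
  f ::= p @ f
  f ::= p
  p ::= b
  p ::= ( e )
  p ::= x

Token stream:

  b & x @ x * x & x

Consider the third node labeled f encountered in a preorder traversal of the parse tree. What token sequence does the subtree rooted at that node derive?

x

[e [t [f [p b]] & [t [f [p x] @ [f [p x]]]]] * [e [t [f [p x]] & [t [f [p x]]]]]]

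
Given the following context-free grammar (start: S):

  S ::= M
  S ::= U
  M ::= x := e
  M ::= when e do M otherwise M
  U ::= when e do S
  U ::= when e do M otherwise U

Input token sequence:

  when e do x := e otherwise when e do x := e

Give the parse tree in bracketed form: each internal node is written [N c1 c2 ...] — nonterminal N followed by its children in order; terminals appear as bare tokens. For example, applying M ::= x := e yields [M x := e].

[S [U when e do [M x := e] otherwise [U when e do [S [M x := e]]]]]

S
U
when e do M otherwise U
when e do x := e otherwise U
when e do x := e otherwise when e do S
when e do x := e otherwise when e do M
when e do x := e otherwise when e do x := e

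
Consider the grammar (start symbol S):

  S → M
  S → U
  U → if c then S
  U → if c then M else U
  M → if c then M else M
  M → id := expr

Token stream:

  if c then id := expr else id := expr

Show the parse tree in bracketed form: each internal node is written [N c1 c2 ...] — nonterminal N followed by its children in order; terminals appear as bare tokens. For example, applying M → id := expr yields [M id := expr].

[S [M if c then [M id := expr] else [M id := expr]]]

S
M
if c then M else M
if c then id := expr else M
if c then id := expr else id := expr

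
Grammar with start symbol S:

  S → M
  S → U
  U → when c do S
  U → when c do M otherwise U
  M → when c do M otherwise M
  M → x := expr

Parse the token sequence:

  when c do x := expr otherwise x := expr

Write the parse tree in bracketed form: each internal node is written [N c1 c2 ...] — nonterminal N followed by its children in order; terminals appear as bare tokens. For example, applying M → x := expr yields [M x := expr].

S
M
when c do M otherwise M
when c do x := expr otherwise M
when c do x := expr otherwise x := expr

[S [M when c do [M x := expr] otherwise [M x := expr]]]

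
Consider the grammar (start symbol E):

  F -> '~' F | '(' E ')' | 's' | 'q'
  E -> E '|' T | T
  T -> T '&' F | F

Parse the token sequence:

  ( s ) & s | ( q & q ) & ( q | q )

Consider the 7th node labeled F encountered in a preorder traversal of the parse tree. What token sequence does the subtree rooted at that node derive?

( q | q )

[E [E [T [T [F ( [E [T [F s]]] )]] & [F s]]] | [T [T [F ( [E [T [T [F q]] & [F q]]] )]] & [F ( [E [E [T [F q]]] | [T [F q]]] )]]]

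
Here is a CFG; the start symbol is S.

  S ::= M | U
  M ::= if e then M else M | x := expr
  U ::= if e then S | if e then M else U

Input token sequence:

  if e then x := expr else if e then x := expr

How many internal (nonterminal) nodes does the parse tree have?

6

[S [U if e then [M x := expr] else [U if e then [S [M x := expr]]]]]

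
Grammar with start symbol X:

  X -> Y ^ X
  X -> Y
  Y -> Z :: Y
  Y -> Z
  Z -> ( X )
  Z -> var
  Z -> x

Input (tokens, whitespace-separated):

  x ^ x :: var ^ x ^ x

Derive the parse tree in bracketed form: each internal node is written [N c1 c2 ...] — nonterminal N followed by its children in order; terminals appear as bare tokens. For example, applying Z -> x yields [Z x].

X
Y ^ X
Z ^ X
x ^ X
x ^ Y ^ X
x ^ Z :: Y ^ X
x ^ x :: Y ^ X
x ^ x :: Z ^ X
x ^ x :: var ^ X
x ^ x :: var ^ Y ^ X
x ^ x :: var ^ Z ^ X
x ^ x :: var ^ x ^ X
x ^ x :: var ^ x ^ Y
x ^ x :: var ^ x ^ Z
x ^ x :: var ^ x ^ x

[X [Y [Z x]] ^ [X [Y [Z x] :: [Y [Z var]]] ^ [X [Y [Z x]] ^ [X [Y [Z x]]]]]]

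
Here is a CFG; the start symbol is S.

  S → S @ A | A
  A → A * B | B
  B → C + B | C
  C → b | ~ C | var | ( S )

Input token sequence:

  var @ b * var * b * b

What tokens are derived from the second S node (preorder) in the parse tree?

[S [S [A [B [C var]]]] @ [A [A [A [A [B [C b]]] * [B [C var]]] * [B [C b]]] * [B [C b]]]]

var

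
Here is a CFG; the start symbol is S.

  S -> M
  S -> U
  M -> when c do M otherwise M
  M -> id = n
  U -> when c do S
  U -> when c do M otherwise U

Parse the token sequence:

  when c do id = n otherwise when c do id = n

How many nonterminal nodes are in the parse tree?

6

[S [U when c do [M id = n] otherwise [U when c do [S [M id = n]]]]]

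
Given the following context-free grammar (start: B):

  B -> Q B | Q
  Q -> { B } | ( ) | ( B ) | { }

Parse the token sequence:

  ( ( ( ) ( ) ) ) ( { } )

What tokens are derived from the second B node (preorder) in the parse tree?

( ( ) ( ) )

[B [Q ( [B [Q ( [B [Q ( )] [B [Q ( )]]] )]] )] [B [Q ( [B [Q { }]] )]]]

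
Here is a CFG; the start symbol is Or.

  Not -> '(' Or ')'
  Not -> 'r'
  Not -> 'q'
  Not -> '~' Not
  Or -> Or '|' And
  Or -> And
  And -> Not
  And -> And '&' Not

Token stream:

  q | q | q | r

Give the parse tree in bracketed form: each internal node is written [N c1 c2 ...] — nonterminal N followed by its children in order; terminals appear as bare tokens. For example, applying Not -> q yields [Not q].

Or
Or | And
Or | And | And
Or | And | And | And
And | And | And | And
Not | And | And | And
q | And | And | And
q | Not | And | And
q | q | And | And
q | q | Not | And
q | q | q | And
q | q | q | Not
q | q | q | r

[Or [Or [Or [Or [And [Not q]]] | [And [Not q]]] | [And [Not q]]] | [And [Not r]]]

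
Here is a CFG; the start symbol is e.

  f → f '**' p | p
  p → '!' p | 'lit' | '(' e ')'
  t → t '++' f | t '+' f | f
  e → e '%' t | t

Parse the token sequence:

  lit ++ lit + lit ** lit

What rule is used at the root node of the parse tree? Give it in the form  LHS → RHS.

[e [t [t [t [f [p lit]]] ++ [f [p lit]]] + [f [f [p lit]] ** [p lit]]]]

e → t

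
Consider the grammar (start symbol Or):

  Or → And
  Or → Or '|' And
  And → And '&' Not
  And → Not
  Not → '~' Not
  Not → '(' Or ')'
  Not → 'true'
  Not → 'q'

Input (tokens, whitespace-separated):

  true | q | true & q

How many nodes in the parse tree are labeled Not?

4

[Or [Or [Or [And [Not true]]] | [And [Not q]]] | [And [And [Not true]] & [Not q]]]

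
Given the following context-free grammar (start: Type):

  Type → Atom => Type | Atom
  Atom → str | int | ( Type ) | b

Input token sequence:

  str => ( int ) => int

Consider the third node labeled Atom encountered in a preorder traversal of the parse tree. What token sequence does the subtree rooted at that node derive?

[Type [Atom str] => [Type [Atom ( [Type [Atom int]] )] => [Type [Atom int]]]]

int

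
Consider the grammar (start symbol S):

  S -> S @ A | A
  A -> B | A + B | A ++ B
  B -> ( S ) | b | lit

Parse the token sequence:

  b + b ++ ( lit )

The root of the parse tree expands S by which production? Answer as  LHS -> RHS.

S -> A

[S [A [A [A [B b]] + [B b]] ++ [B ( [S [A [B lit]]] )]]]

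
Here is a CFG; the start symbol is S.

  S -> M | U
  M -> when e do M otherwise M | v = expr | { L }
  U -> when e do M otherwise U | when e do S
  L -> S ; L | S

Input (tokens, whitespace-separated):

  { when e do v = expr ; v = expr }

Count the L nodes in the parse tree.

2

[S [M { [L [S [U when e do [S [M v = expr]]]] ; [L [S [M v = expr]]]] }]]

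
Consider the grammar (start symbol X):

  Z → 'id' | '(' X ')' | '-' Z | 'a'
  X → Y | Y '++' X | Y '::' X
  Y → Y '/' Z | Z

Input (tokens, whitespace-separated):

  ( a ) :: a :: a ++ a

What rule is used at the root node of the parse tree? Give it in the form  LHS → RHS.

[X [Y [Z ( [X [Y [Z a]]] )]] :: [X [Y [Z a]] :: [X [Y [Z a]] ++ [X [Y [Z a]]]]]]

X → Y '::' X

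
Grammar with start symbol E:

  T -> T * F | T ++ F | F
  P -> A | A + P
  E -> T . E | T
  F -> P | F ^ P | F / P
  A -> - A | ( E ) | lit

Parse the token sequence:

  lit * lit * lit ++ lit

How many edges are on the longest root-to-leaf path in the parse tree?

[E [T [T [T [T [F [P [A lit]]]] * [F [P [A lit]]]] * [F [P [A lit]]]] ++ [F [P [A lit]]]]]

8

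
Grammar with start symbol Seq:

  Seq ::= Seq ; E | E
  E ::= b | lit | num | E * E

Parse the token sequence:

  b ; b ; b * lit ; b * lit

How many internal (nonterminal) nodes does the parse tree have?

[Seq [Seq [Seq [Seq [E b]] ; [E b]] ; [E [E b] * [E lit]]] ; [E [E b] * [E lit]]]

12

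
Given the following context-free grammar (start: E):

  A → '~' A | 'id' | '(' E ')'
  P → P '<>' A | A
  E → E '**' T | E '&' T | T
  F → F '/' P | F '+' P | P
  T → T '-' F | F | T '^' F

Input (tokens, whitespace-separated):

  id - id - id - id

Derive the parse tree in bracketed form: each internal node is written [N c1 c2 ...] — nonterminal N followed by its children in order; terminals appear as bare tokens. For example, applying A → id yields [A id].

[E [T [T [T [T [F [P [A id]]]] - [F [P [A id]]]] - [F [P [A id]]]] - [F [P [A id]]]]]

E
T
T - F
T - F - F
T - F - F - F
F - F - F - F
P - F - F - F
A - F - F - F
id - F - F - F
id - P - F - F
id - A - F - F
id - id - F - F
id - id - P - F
id - id - A - F
id - id - id - F
id - id - id - P
id - id - id - A
id - id - id - id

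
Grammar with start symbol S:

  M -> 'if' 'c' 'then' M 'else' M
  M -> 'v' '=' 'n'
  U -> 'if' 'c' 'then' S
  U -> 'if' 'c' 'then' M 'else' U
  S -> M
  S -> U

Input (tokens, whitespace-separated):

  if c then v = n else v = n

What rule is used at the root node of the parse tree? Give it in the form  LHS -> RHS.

S -> M

[S [M if c then [M v = n] else [M v = n]]]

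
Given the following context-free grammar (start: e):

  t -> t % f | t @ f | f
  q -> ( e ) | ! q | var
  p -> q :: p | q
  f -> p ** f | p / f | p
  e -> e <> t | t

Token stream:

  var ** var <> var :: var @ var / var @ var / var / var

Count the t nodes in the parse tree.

[e [e [t [f [p [q var]] ** [f [p [q var]]]]]] <> [t [t [t [f [p [q var] :: [p [q var]]]]] @ [f [p [q var]] / [f [p [q var]]]]] @ [f [p [q var]] / [f [p [q var]] / [f [p [q var]]]]]]]

4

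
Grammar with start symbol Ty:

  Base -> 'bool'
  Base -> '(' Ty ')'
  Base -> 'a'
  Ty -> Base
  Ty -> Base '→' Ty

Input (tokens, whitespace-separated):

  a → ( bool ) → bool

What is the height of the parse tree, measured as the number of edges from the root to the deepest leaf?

[Ty [Base a] → [Ty [Base ( [Ty [Base bool]] )] → [Ty [Base bool]]]]

5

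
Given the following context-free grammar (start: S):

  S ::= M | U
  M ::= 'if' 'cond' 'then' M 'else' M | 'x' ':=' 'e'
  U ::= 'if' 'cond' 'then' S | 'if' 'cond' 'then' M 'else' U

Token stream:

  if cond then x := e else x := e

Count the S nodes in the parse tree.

[S [M if cond then [M x := e] else [M x := e]]]

1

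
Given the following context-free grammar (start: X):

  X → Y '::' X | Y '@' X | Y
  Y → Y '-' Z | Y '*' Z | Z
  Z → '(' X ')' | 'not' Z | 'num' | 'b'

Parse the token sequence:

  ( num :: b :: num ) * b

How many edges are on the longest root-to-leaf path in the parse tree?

[X [Y [Y [Z ( [X [Y [Z num]] :: [X [Y [Z b]] :: [X [Y [Z num]]]]] )]] * [Z b]]]

9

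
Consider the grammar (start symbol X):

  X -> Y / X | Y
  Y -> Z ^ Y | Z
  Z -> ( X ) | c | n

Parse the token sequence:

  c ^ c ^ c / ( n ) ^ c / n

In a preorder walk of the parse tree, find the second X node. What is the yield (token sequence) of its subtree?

( n ) ^ c / n

[X [Y [Z c] ^ [Y [Z c] ^ [Y [Z c]]]] / [X [Y [Z ( [X [Y [Z n]]] )] ^ [Y [Z c]]] / [X [Y [Z n]]]]]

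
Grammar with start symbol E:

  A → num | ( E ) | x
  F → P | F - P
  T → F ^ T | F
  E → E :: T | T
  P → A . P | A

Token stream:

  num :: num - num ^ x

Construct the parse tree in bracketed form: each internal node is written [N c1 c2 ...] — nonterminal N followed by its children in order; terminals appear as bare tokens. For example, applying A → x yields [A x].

[E [E [T [F [P [A num]]]]] :: [T [F [F [P [A num]]] - [P [A num]]] ^ [T [F [P [A x]]]]]]

E
E :: T
T :: T
F :: T
P :: T
A :: T
num :: T
num :: F ^ T
num :: F - P ^ T
num :: P - P ^ T
num :: A - P ^ T
num :: num - P ^ T
num :: num - A ^ T
num :: num - num ^ T
num :: num - num ^ F
num :: num - num ^ P
num :: num - num ^ A
num :: num - num ^ x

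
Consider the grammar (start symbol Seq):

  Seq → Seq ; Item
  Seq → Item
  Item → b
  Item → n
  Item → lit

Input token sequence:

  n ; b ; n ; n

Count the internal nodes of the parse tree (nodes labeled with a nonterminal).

8

[Seq [Seq [Seq [Seq [Item n]] ; [Item b]] ; [Item n]] ; [Item n]]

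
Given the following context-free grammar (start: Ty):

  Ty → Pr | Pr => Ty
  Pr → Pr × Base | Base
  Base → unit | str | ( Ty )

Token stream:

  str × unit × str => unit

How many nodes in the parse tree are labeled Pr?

[Ty [Pr [Pr [Pr [Base str]] × [Base unit]] × [Base str]] => [Ty [Pr [Base unit]]]]

4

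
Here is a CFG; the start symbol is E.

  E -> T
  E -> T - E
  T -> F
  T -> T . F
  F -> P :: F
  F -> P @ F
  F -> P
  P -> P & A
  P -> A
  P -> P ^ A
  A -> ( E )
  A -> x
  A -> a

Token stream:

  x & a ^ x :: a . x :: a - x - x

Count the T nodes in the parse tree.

4

[E [T [T [F [P [P [P [A x]] & [A a]] ^ [A x]] :: [F [P [A a]]]]] . [F [P [A x]] :: [F [P [A a]]]]] - [E [T [F [P [A x]]]] - [E [T [F [P [A x]]]]]]]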